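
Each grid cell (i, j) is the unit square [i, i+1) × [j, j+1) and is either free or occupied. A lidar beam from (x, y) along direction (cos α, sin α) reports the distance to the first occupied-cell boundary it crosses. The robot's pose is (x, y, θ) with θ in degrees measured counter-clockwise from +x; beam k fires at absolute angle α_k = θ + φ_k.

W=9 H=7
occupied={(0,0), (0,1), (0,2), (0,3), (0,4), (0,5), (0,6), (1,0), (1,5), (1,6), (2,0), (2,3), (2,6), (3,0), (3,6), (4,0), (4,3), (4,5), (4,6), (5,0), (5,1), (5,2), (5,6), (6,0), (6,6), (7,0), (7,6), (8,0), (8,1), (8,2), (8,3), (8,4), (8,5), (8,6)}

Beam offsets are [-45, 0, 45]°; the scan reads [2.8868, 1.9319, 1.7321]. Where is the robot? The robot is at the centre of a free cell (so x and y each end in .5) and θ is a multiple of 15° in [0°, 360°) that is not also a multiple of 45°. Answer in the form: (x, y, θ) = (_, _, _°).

Candidates: 29 free-cell centres × 16 headings = 464 poses. Raycast each; keep the one whose scan matches to 4 dp.
  (2.5, 4.5, 105°): beam 1 = 1.7321 ≠ 2.8868 ✗
  (1.5, 4.5, 150°): beam 1 = 0.5176 ≠ 2.8868 ✗
  (6.5, 5.5, 195°): beam 1 = 1.0000 ≠ 2.8868 ✗
  (2.5, 5.5, 15°): beam 1 = 6.3509 ≠ 2.8868 ✗
  …
  (3.5, 5.5, 255°): r_1=2.8868, r_2=1.9319, r_3=1.7321 — all match ✓
Only this pose fits every beam.

(x, y, θ) = (3.5, 5.5, 255°)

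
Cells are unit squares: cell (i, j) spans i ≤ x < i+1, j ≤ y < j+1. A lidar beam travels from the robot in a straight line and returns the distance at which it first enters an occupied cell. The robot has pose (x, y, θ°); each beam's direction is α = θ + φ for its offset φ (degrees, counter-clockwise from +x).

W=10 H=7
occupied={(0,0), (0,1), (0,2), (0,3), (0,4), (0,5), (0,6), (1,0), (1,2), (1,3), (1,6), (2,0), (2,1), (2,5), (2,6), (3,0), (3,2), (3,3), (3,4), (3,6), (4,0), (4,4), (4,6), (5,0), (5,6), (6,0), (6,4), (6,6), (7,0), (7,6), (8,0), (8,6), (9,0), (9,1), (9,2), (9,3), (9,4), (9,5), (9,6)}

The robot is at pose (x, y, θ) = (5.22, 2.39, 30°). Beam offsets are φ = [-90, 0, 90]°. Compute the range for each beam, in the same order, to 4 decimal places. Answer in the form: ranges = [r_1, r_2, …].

beam 1: φ=-90°, α=300°
  direction (0.5000, -0.8660); cell (5,2); t to first gridline: x 1.5600, y 0.4503 (then +2.0000 / +1.1547)
    (5,1) via y @ 0.4503
    (6,1) via x @ 1.5600
    (6,0) via y @ 1.6050  # hit
  → r_1 = 1.6050
beam 2: φ=0°, α=30°
  direction (0.8660, 0.5000); cell (5,2); t to first gridline: x 0.9007, y 1.2200 (then +1.1547 / +2.0000)
    (6,2) via x @ 0.9007
    (6,3) via y @ 1.2200
    (7,3) via x @ 2.0554
    (8,3) via x @ 3.2101
    (8,4) via y @ 3.2200
    (9,4) via x @ 4.3648  # hit
  → r_2 = 4.3648
beam 3: φ=90°, α=120°
  direction (-0.5000, 0.8660); cell (5,2); t to first gridline: x 0.4400, y 0.7044 (then +2.0000 / +1.1547)
    (4,2) via x @ 0.4400
    (4,3) via y @ 0.7044
    (4,4) via y @ 1.8591  # hit
  → r_3 = 1.8591

ranges = [1.6050, 4.3648, 1.8591]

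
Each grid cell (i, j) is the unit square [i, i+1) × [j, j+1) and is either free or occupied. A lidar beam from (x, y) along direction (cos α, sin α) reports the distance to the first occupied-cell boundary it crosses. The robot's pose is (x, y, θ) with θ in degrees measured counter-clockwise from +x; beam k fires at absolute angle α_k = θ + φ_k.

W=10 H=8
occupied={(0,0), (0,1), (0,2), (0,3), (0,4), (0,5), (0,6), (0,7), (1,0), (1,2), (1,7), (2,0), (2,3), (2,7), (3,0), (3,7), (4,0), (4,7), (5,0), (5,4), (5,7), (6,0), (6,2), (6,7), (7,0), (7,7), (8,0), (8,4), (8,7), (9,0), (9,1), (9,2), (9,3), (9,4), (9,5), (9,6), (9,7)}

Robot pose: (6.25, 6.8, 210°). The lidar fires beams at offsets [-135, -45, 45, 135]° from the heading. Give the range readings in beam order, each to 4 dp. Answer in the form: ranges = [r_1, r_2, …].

ranges = [0.2071, 0.7727, 1.8635, 2.8470]

beam 1: φ=-135°, α=75°
  cosα=0.2588 sinα=0.9659 | (6,6) | tMaxX 2.8978 tMaxY 0.2071 | tΔX 3.8637 tΔY 1.0353
    t=0.2071 [y] (6,7) — stop
  → r_1 = 0.2071
beam 2: φ=-45°, α=165°
  cosα=-0.9659 sinα=0.2588 | (6,6) | tMaxX 0.2588 tMaxY 0.7727 | tΔX 1.0353 tΔY 3.8637
    t=0.2588 [x] (5,6)
    t=0.7727 [y] (5,7) — stop
  → r_2 = 0.7727
beam 3: φ=45°, α=255°
  cosα=-0.2588 sinα=-0.9659 | (6,6) | tMaxX 0.9659 tMaxY 0.8282 | tΔX 3.8637 tΔY 1.0353
    t=0.8282 [y] (6,5)
    t=0.9659 [x] (5,5)
    t=1.8635 [y] (5,4) — stop
  → r_3 = 1.8635
beam 4: φ=135°, α=345°
  cosα=0.9659 sinα=-0.2588 | (6,6) | tMaxX 0.7765 tMaxY 3.0910 | tΔX 1.0353 tΔY 3.8637
    t=0.7765 [x] (7,6)
    t=1.8117 [x] (8,6)
    t=2.8470 [x] (9,6) — stop
  → r_4 = 2.8470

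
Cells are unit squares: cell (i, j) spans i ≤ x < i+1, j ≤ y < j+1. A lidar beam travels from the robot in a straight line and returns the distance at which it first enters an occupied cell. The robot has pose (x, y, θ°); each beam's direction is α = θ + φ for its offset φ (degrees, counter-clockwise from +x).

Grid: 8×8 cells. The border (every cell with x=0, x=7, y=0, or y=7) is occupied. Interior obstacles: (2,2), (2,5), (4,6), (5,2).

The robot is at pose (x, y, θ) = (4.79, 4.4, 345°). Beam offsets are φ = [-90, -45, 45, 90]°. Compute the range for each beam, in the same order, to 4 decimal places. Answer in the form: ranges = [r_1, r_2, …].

beam 1: φ=-90°, α=255°
  d=(-0.2588,-0.9659)  start (4,4)  tX=3.0523 tY=0.4141  stride 1/|dx|=3.8637 1/|dy|=1.0353
    cross y-line → (4,3), t=0.4141
    cross y-line → (4,2), t=1.4494
    cross y-line → (4,1), t=2.4847
    cross x-line → (3,1), t=3.0523
    cross y-line → (3,0), t=3.5199 (wall)
  → r_1 = 3.5199
beam 2: φ=-45°, α=300°
  d=(0.5000,-0.8660)  start (4,4)  tX=0.4200 tY=0.4619  stride 1/|dx|=2.0000 1/|dy|=1.1547
    cross x-line → (5,4), t=0.4200
    cross y-line → (5,3), t=0.4619
    cross y-line → (5,2), t=1.6166 (wall)
  → r_2 = 1.6166
beam 3: φ=45°, α=30°
  d=(0.8660,0.5000)  start (4,4)  tX=0.2425 tY=1.2000  stride 1/|dx|=1.1547 1/|dy|=2.0000
    cross x-line → (5,4), t=0.2425
    cross y-line → (5,5), t=1.2000
    cross x-line → (6,5), t=1.3972
    cross x-line → (7,5), t=2.5519 (wall)
  → r_3 = 2.5519
beam 4: φ=90°, α=75°
  d=(0.2588,0.9659)  start (4,4)  tX=0.8114 tY=0.6212  stride 1/|dx|=3.8637 1/|dy|=1.0353
    cross y-line → (4,5), t=0.6212
    cross x-line → (5,5), t=0.8114
    cross y-line → (5,6), t=1.6564
    cross y-line → (5,7), t=2.6917 (wall)
  → r_4 = 2.6917

ranges = [3.5199, 1.6166, 2.5519, 2.6917]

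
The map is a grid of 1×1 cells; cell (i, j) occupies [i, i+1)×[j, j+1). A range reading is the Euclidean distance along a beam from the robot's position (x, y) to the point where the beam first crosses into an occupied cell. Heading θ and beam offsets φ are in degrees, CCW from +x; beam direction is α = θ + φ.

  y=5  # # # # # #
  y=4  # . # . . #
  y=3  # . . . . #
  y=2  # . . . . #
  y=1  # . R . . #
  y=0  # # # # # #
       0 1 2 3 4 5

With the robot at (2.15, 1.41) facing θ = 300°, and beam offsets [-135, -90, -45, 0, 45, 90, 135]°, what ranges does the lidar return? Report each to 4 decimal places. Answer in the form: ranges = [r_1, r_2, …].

beam 1: φ=-135°, α=165°
  direction (-0.9659, 0.2588); cell (2,1); t to first gridline: x 0.1553, y 2.2796 (then +1.0353 / +3.8637)
    (1,1) via x @ 0.1553
    (0,1) via x @ 1.1906  # hit
  → r_1 = 1.1906
beam 2: φ=-90°, α=210°
  direction (-0.8660, -0.5000); cell (2,1); t to first gridline: x 0.1732, y 0.8200 (then +1.1547 / +2.0000)
    (1,1) via x @ 0.1732
    (1,0) via y @ 0.8200  # hit
  → r_2 = 0.8200
beam 3: φ=-45°, α=255°
  direction (-0.2588, -0.9659); cell (2,1); t to first gridline: x 0.5796, y 0.4245 (then +3.8637 / +1.0353)
    (2,0) via y @ 0.4245  # hit
  → r_3 = 0.4245
beam 4: φ=0°, α=300°
  direction (0.5000, -0.8660); cell (2,1); t to first gridline: x 1.7000, y 0.4734 (then +2.0000 / +1.1547)
    (2,0) via y @ 0.4734  # hit
  → r_4 = 0.4734
beam 5: φ=45°, α=345°
  direction (0.9659, -0.2588); cell (2,1); t to first gridline: x 0.8800, y 1.5841 (then +1.0353 / +3.8637)
    (3,1) via x @ 0.8800
    (3,0) via y @ 1.5841  # hit
  → r_5 = 1.5841
beam 6: φ=90°, α=30°
  direction (0.8660, 0.5000); cell (2,1); t to first gridline: x 0.9815, y 1.1800 (then +1.1547 / +2.0000)
    (3,1) via x @ 0.9815
    (3,2) via y @ 1.1800
    (4,2) via x @ 2.1362
    (4,3) via y @ 3.1800
    (5,3) via x @ 3.2909  # hit
  → r_6 = 3.2909
beam 7: φ=135°, α=75°
  direction (0.2588, 0.9659); cell (2,1); t to first gridline: x 3.2841, y 0.6108 (then +3.8637 / +1.0353)
    (2,2) via y @ 0.6108
    (2,3) via y @ 1.6461
    (2,4) via y @ 2.6814  # hit
  → r_7 = 2.6814

ranges = [1.1906, 0.8200, 0.4245, 0.4734, 1.5841, 3.2909, 2.6814]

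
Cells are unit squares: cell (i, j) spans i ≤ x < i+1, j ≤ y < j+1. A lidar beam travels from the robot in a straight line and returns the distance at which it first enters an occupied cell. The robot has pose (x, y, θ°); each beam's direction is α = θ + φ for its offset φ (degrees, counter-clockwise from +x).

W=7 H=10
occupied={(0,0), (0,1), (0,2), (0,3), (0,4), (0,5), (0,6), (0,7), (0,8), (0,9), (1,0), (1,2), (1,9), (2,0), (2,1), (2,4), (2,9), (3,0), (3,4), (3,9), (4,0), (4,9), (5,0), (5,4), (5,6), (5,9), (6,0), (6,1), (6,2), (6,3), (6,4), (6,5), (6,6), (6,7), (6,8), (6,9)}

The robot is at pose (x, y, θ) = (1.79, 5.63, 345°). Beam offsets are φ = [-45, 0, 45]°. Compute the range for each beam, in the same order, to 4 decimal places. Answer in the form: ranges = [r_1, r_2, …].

ranges = [0.7275, 3.3232, 4.8613]

beam 1: φ=-45°, α=300°
  d=(0.5000,-0.8660)  start (1,5)  tX=0.4200 tY=0.7275  stride 1/|dx|=2.0000 1/|dy|=1.1547
    cross x-line → (2,5), t=0.4200
    cross y-line → (2,4), t=0.7275 (wall)
  → r_1 = 0.7275
beam 2: φ=0°, α=345°
  d=(0.9659,-0.2588)  start (1,5)  tX=0.2174 tY=2.4341  stride 1/|dx|=1.0353 1/|dy|=3.8637
    cross x-line → (2,5), t=0.2174
    cross x-line → (3,5), t=1.2527
    cross x-line → (4,5), t=2.2880
    cross y-line → (4,4), t=2.4341
    cross x-line → (5,4), t=3.3232 (wall)
  → r_2 = 3.3232
beam 3: φ=45°, α=30°
  d=(0.8660,0.5000)  start (1,5)  tX=0.2425 tY=0.7400  stride 1/|dx|=1.1547 1/|dy|=2.0000
    cross x-line → (2,5), t=0.2425
    cross y-line → (2,6), t=0.7400
    cross x-line → (3,6), t=1.3972
    cross x-line → (4,6), t=2.5519
    cross y-line → (4,7), t=2.7400
    cross x-line → (5,7), t=3.7066
    cross y-line → (5,8), t=4.7400
    cross x-line → (6,8), t=4.8613 (wall)
  → r_3 = 4.8613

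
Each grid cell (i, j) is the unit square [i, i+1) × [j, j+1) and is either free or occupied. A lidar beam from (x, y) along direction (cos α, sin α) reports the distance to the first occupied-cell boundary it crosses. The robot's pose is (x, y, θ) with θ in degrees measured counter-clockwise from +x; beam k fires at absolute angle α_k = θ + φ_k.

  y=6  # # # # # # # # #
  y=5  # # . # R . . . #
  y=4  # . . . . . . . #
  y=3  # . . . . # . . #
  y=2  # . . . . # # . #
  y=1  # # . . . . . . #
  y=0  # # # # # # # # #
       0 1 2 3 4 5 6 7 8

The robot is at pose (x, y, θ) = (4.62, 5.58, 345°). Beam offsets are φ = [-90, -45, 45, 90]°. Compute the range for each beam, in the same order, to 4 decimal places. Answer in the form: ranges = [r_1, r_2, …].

ranges = [4.7416, 1.8244, 0.8400, 0.4348]

beam 1: φ=-90°, α=255°
  dir = (cos 255°, sin 255°) = (-0.2588, -0.9659); from cell (4,5)
  next x-line at t=2.3955, next y-line at t=0.6005; Δt_x=3.8637, Δt_y=1.0353
    y: enter (4,4) at t=0.6005
    y: enter (4,3) at t=1.6357
    x: enter (3,3) at t=2.3955
    y: enter (3,2) at t=2.6710
    y: enter (3,1) at t=3.7063
    y: enter (3,0) at t=4.7416 ← occupied
  → r_1 = 4.7416
beam 2: φ=-45°, α=300°
  dir = (cos 300°, sin 300°) = (0.5000, -0.8660); from cell (4,5)
  next x-line at t=0.7600, next y-line at t=0.6697; Δt_x=2.0000, Δt_y=1.1547
    y: enter (4,4) at t=0.6697
    x: enter (5,4) at t=0.7600
    y: enter (5,3) at t=1.8244 ← occupied
  → r_2 = 1.8244
beam 3: φ=45°, α=30°
  dir = (cos 30°, sin 30°) = (0.8660, 0.5000); from cell (4,5)
  next x-line at t=0.4388, next y-line at t=0.8400; Δt_x=1.1547, Δt_y=2.0000
    x: enter (5,5) at t=0.4388
    y: enter (5,6) at t=0.8400 ← occupied
  → r_3 = 0.8400
beam 4: φ=90°, α=75°
  dir = (cos 75°, sin 75°) = (0.2588, 0.9659); from cell (4,5)
  next x-line at t=1.4682, next y-line at t=0.4348; Δt_x=3.8637, Δt_y=1.0353
    y: enter (4,6) at t=0.4348 ← occupied
  → r_4 = 0.4348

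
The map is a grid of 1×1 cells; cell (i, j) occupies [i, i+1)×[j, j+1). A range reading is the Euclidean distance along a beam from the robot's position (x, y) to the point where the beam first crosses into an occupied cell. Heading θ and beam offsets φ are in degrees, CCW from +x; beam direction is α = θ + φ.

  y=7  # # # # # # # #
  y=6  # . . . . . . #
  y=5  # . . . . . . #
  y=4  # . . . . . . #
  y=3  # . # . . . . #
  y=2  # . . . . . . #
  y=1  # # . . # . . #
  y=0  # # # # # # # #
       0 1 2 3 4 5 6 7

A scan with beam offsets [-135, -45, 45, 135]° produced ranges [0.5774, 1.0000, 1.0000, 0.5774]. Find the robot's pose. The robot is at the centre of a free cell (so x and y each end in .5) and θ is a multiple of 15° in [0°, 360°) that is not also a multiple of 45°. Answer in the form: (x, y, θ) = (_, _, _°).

Enumerate (i+0.5, j+0.5, θ) over the 33 free cells and 16 admissible headings. For each, cast all 4 beams and compare to the given ranges.
  (4.5, 3.5, 345°): beam 1 = 3.0000 ≠ 0.5774 ✗
  (1.5, 4.5, 240°): beam 1 = 1.9319 ≠ 0.5774 ✗
  (2.5, 1.5, 255°): beam 1 = 3.0000 ≠ 0.5774 ✗
  (2.5, 5.5, 240°): beam 1 = 1.5529 ≠ 0.5774 ✗
  …
  (1.5, 2.5, 75°): r_1=0.5774, r_2=1.0000, r_3=1.0000, r_4=0.5774 — all match ✓
Unique over the lattice → pose = (1.5, 2.5, 75°).

(x, y, θ) = (1.5, 2.5, 75°)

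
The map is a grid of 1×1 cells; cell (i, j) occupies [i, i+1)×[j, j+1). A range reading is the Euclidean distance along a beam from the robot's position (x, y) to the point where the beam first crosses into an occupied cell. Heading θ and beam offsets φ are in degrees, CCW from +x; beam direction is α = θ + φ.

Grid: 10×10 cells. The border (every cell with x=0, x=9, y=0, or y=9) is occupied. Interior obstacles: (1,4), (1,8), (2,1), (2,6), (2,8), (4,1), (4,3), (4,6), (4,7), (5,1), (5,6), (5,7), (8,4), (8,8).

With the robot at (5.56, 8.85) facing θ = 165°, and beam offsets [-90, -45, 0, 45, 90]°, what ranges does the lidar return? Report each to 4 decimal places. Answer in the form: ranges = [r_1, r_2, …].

beam 1: φ=-90°, α=75°
  cosα=0.2588 sinα=0.9659 | (5,8) | tMaxX 1.7000 tMaxY 0.1553 | tΔX 3.8637 tΔY 1.0353
    t=0.1553 [y] (5,9) — stop
  → r_1 = 0.1553
beam 2: φ=-45°, α=120°
  cosα=-0.5000 sinα=0.8660 | (5,8) | tMaxX 1.1200 tMaxY 0.1732 | tΔX 2.0000 tΔY 1.1547
    t=0.1732 [y] (5,9) — stop
  → r_2 = 0.1732
beam 3: φ=0°, α=165°
  cosα=-0.9659 sinα=0.2588 | (5,8) | tMaxX 0.5798 tMaxY 0.5796 | tΔX 1.0353 tΔY 3.8637
    t=0.5796 [y] (5,9) — stop
  → r_3 = 0.5796
beam 4: φ=45°, α=210°
  cosα=-0.8660 sinα=-0.5000 | (5,8) | tMaxX 0.6466 tMaxY 1.7000 | tΔX 1.1547 tΔY 2.0000
    t=0.6466 [x] (4,8)
    t=1.7000 [y] (4,7) — stop
  → r_4 = 1.7000
beam 5: φ=90°, α=255°
  cosα=-0.2588 sinα=-0.9659 | (5,8) | tMaxX 2.1637 tMaxY 0.8800 | tΔX 3.8637 tΔY 1.0353
    t=0.8800 [y] (5,7) — stop
  → r_5 = 0.8800

ranges = [0.1553, 0.1732, 0.5796, 1.7000, 0.8800]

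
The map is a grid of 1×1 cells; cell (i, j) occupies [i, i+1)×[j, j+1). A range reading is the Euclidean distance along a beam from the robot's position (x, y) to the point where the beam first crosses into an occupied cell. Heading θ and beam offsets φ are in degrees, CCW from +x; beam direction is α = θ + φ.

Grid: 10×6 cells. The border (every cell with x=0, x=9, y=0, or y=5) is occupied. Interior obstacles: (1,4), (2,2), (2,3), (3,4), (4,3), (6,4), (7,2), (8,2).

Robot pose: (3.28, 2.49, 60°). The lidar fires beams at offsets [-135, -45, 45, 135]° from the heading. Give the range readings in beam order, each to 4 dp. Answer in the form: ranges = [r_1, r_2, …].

ranges = [1.5426, 5.9218, 1.0818, 0.2899]

beam 1: φ=-135°, α=285°
  cosα=0.2588 sinα=-0.9659 | (3,2) | tMaxX 2.7819 tMaxY 0.5073 | tΔX 3.8637 tΔY 1.0353
    t=0.5073 [y] (3,1)
    t=1.5426 [y] (3,0) — stop
  → r_1 = 1.5426
beam 2: φ=-45°, α=15°
  cosα=0.9659 sinα=0.2588 | (3,2) | tMaxX 0.7454 tMaxY 1.9705 | tΔX 1.0353 tΔY 3.8637
    t=0.7454 [x] (4,2)
    t=1.7807 [x] (5,2)
    t=1.9705 [y] (5,3)
    t=2.8160 [x] (6,3)
    t=3.8512 [x] (7,3)
    t=4.8865 [x] (8,3)
    t=5.8342 [y] (8,4)
    t=5.9218 [x] (9,4) — stop
  → r_2 = 5.9218
beam 3: φ=45°, α=105°
  cosα=-0.2588 sinα=0.9659 | (3,2) | tMaxX 1.0818 tMaxY 0.5280 | tΔX 3.8637 tΔY 1.0353
    t=0.5280 [y] (3,3)
    t=1.0818 [x] (2,3) — stop
  → r_3 = 1.0818
beam 4: φ=135°, α=195°
  cosα=-0.9659 sinα=-0.2588 | (3,2) | tMaxX 0.2899 tMaxY 1.8932 | tΔX 1.0353 tΔY 3.8637
    t=0.2899 [x] (2,2) — stop
  → r_4 = 0.2899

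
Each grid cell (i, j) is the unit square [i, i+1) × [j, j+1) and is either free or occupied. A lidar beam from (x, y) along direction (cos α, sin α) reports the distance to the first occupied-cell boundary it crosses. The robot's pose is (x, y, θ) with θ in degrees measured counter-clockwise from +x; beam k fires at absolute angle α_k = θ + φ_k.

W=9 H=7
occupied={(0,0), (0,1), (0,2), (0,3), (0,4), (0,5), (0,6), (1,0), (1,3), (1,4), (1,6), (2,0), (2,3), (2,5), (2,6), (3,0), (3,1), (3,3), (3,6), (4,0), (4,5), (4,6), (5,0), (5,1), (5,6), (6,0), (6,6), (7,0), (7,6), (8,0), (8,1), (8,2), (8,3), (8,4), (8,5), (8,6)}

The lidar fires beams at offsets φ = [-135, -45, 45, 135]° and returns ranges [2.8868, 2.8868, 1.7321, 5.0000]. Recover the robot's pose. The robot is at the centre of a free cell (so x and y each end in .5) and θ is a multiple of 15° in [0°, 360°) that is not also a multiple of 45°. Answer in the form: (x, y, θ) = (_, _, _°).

Enumerate (i+0.5, j+0.5, θ) over the 27 free cells and 16 admissible headings. For each, cast all 4 beams and compare to the given ranges.
  (5.5, 4.5, 330°): beam 1 = 1.9319 ≠ 2.8868 ✗
  (4.5, 2.5, 150°): beam 1 = 3.6235 ≠ 2.8868 ✗
  (6.5, 1.5, 15°): beam 1 = 0.5774 ≠ 2.8868 ✗
  …
  (5.5, 3.5, 75°): r_1=2.8868, r_2=2.8868, r_3=1.7321, r_4=5.0000 — all match ✓
Only this pose fits every beam.

(x, y, θ) = (5.5, 3.5, 75°)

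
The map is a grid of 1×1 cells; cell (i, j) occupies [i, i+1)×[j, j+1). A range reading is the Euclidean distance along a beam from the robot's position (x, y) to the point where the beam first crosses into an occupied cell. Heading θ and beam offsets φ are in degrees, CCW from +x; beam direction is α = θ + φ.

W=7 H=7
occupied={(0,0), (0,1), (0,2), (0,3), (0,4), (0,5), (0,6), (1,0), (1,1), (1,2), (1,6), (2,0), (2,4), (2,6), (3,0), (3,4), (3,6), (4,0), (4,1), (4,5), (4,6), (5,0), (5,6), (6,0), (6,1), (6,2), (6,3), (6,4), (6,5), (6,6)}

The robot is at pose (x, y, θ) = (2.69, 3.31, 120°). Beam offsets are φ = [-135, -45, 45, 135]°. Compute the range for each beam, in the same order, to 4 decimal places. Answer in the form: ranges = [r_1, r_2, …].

ranges = [3.4268, 0.7143, 1.7496, 2.3915]

beam 1: φ=-135°, α=345°
  dir = (cos 345°, sin 345°) = (0.9659, -0.2588); from cell (2,3)
  next x-line at t=0.3209, next y-line at t=1.1977; Δt_x=1.0353, Δt_y=3.8637
    x: enter (3,3) at t=0.3209
    y: enter (3,2) at t=1.1977
    x: enter (4,2) at t=1.3562
    x: enter (5,2) at t=2.3915
    x: enter (6,2) at t=3.4268 ← occupied
  → r_1 = 3.4268
beam 2: φ=-45°, α=75°
  dir = (cos 75°, sin 75°) = (0.2588, 0.9659); from cell (2,3)
  next x-line at t=1.1977, next y-line at t=0.7143; Δt_x=3.8637, Δt_y=1.0353
    y: enter (2,4) at t=0.7143 ← occupied
  → r_2 = 0.7143
beam 3: φ=45°, α=165°
  dir = (cos 165°, sin 165°) = (-0.9659, 0.2588); from cell (2,3)
  next x-line at t=0.7143, next y-line at t=2.6660; Δt_x=1.0353, Δt_y=3.8637
    x: enter (1,3) at t=0.7143
    x: enter (0,3) at t=1.7496 ← occupied
  → r_3 = 1.7496
beam 4: φ=135°, α=255°
  dir = (cos 255°, sin 255°) = (-0.2588, -0.9659); from cell (2,3)
  next x-line at t=2.6660, next y-line at t=0.3209; Δt_x=3.8637, Δt_y=1.0353
    y: enter (2,2) at t=0.3209
    y: enter (2,1) at t=1.3562
    y: enter (2,0) at t=2.3915 ← occupied
  → r_4 = 2.3915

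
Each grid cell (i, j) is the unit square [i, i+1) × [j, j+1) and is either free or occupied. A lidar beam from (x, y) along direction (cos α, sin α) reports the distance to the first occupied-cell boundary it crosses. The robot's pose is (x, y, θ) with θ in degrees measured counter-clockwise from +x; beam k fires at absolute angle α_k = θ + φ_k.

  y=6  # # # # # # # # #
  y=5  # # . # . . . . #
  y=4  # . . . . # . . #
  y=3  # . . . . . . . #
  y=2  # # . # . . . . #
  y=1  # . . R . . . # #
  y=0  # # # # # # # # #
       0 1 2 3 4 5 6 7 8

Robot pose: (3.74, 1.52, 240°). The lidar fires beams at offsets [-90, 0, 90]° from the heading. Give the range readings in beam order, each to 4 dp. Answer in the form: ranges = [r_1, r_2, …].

beam 1: φ=-90°, α=150°
  d=(-0.8660,0.5000)  start (3,1)  tX=0.8545 tY=0.9600  stride 1/|dx|=1.1547 1/|dy|=2.0000
    cross x-line → (2,1), t=0.8545
    cross y-line → (2,2), t=0.9600
    cross x-line → (1,2), t=2.0092 (wall)
  → r_1 = 2.0092
beam 2: φ=0°, α=240°
  d=(-0.5000,-0.8660)  start (3,1)  tX=1.4800 tY=0.6004  stride 1/|dx|=2.0000 1/|dy|=1.1547
    cross y-line → (3,0), t=0.6004 (wall)
  → r_2 = 0.6004
beam 3: φ=90°, α=330°
  d=(0.8660,-0.5000)  start (3,1)  tX=0.3002 tY=1.0400  stride 1/|dx|=1.1547 1/|dy|=2.0000
    cross x-line → (4,1), t=0.3002
    cross y-line → (4,0), t=1.0400 (wall)
  → r_3 = 1.0400

ranges = [2.0092, 0.6004, 1.0400]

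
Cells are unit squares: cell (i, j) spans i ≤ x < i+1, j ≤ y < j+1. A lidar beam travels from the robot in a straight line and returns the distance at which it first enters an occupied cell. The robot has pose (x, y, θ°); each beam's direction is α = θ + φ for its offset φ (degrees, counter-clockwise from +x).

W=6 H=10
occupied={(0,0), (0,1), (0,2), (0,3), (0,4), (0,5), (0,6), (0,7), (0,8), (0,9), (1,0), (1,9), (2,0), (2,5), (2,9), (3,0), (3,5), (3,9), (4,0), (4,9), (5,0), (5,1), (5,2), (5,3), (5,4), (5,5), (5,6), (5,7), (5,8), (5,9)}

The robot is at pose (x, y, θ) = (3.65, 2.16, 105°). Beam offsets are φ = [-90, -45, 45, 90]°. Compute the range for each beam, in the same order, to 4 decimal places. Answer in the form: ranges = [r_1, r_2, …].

ranges = [1.3976, 2.7000, 3.0600, 2.7435]

beam 1: φ=-90°, α=15°
  dir = (cos 15°, sin 15°) = (0.9659, 0.2588); from cell (3,2)
  next x-line at t=0.3623, next y-line at t=3.2455; Δt_x=1.0353, Δt_y=3.8637
    x: enter (4,2) at t=0.3623
    x: enter (5,2) at t=1.3976 ← occupied
  → r_1 = 1.3976
beam 2: φ=-45°, α=60°
  dir = (cos 60°, sin 60°) = (0.5000, 0.8660); from cell (3,2)
  next x-line at t=0.7000, next y-line at t=0.9699; Δt_x=2.0000, Δt_y=1.1547
    x: enter (4,2) at t=0.7000
    y: enter (4,3) at t=0.9699
    y: enter (4,4) at t=2.1246
    x: enter (5,4) at t=2.7000 ← occupied
  → r_2 = 2.7000
beam 3: φ=45°, α=150°
  dir = (cos 150°, sin 150°) = (-0.8660, 0.5000); from cell (3,2)
  next x-line at t=0.7506, next y-line at t=1.6800; Δt_x=1.1547, Δt_y=2.0000
    x: enter (2,2) at t=0.7506
    y: enter (2,3) at t=1.6800
    x: enter (1,3) at t=1.9053
    x: enter (0,3) at t=3.0600 ← occupied
  → r_3 = 3.0600
beam 4: φ=90°, α=195°
  dir = (cos 195°, sin 195°) = (-0.9659, -0.2588); from cell (3,2)
  next x-line at t=0.6729, next y-line at t=0.6182; Δt_x=1.0353, Δt_y=3.8637
    y: enter (3,1) at t=0.6182
    x: enter (2,1) at t=0.6729
    x: enter (1,1) at t=1.7082
    x: enter (0,1) at t=2.7435 ← occupied
  → r_4 = 2.7435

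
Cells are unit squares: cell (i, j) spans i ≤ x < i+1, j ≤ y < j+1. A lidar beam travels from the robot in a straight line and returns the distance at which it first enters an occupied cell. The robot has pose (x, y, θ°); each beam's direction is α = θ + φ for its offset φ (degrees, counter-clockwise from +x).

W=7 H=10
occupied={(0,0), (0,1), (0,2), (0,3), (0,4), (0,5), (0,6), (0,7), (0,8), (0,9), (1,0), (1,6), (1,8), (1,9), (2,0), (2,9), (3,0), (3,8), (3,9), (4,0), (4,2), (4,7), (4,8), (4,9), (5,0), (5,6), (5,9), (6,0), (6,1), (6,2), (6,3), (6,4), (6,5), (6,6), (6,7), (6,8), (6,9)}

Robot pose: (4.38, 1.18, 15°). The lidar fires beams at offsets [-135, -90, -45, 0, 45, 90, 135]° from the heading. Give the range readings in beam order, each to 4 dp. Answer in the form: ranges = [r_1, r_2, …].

ranges = [0.2078, 0.1863, 0.3600, 1.6771, 0.9469, 0.8489, 3.9029]

beam 1: φ=-135°, α=240°
  dir = (cos 240°, sin 240°) = (-0.5000, -0.8660); from cell (4,1)
  next x-line at t=0.7600, next y-line at t=0.2078; Δt_x=2.0000, Δt_y=1.1547
    y: enter (4,0) at t=0.2078 ← occupied
  → r_1 = 0.2078
beam 2: φ=-90°, α=285°
  dir = (cos 285°, sin 285°) = (0.2588, -0.9659); from cell (4,1)
  next x-line at t=2.3955, next y-line at t=0.1863; Δt_x=3.8637, Δt_y=1.0353
    y: enter (4,0) at t=0.1863 ← occupied
  → r_2 = 0.1863
beam 3: φ=-45°, α=330°
  dir = (cos 330°, sin 330°) = (0.8660, -0.5000); from cell (4,1)
  next x-line at t=0.7159, next y-line at t=0.3600; Δt_x=1.1547, Δt_y=2.0000
    y: enter (4,0) at t=0.3600 ← occupied
  → r_3 = 0.3600
beam 4: φ=0°, α=15°
  dir = (cos 15°, sin 15°) = (0.9659, 0.2588); from cell (4,1)
  next x-line at t=0.6419, next y-line at t=3.1682; Δt_x=1.0353, Δt_y=3.8637
    x: enter (5,1) at t=0.6419
    x: enter (6,1) at t=1.6771 ← occupied
  → r_4 = 1.6771
beam 5: φ=45°, α=60°
  dir = (cos 60°, sin 60°) = (0.5000, 0.8660); from cell (4,1)
  next x-line at t=1.2400, next y-line at t=0.9469; Δt_x=2.0000, Δt_y=1.1547
    y: enter (4,2) at t=0.9469 ← occupied
  → r_5 = 0.9469
beam 6: φ=90°, α=105°
  dir = (cos 105°, sin 105°) = (-0.2588, 0.9659); from cell (4,1)
  next x-line at t=1.4682, next y-line at t=0.8489; Δt_x=3.8637, Δt_y=1.0353
    y: enter (4,2) at t=0.8489 ← occupied
  → r_6 = 0.8489
beam 7: φ=135°, α=150°
  dir = (cos 150°, sin 150°) = (-0.8660, 0.5000); from cell (4,1)
  next x-line at t=0.4388, next y-line at t=1.6400; Δt_x=1.1547, Δt_y=2.0000
    x: enter (3,1) at t=0.4388
    x: enter (2,1) at t=1.5935
    y: enter (2,2) at t=1.6400
    x: enter (1,2) at t=2.7482
    y: enter (1,3) at t=3.6400
    x: enter (0,3) at t=3.9029 ← occupied
  → r_7 = 3.9029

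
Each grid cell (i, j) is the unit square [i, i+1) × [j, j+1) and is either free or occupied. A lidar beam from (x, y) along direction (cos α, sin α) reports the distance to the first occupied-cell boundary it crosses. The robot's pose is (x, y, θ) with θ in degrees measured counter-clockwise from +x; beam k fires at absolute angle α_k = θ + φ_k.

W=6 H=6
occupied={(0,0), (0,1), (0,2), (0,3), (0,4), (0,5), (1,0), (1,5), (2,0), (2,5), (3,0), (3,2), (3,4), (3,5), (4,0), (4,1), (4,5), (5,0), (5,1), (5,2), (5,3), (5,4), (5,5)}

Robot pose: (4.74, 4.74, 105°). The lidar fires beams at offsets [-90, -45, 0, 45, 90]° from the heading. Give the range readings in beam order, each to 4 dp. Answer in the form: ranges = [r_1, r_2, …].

beam 1: φ=-90°, α=15°
  cosα=0.9659 sinα=0.2588 | (4,4) | tMaxX 0.2692 tMaxY 1.0046 | tΔX 1.0353 tΔY 3.8637
    t=0.2692 [x] (5,4) — stop
  → r_1 = 0.2692
beam 2: φ=-45°, α=60°
  cosα=0.5000 sinα=0.8660 | (4,4) | tMaxX 0.5200 tMaxY 0.3002 | tΔX 2.0000 tΔY 1.1547
    t=0.3002 [y] (4,5) — stop
  → r_2 = 0.3002
beam 3: φ=0°, α=105°
  cosα=-0.2588 sinα=0.9659 | (4,4) | tMaxX 2.8591 tMaxY 0.2692 | tΔX 3.8637 tΔY 1.0353
    t=0.2692 [y] (4,5) — stop
  → r_3 = 0.2692
beam 4: φ=45°, α=150°
  cosα=-0.8660 sinα=0.5000 | (4,4) | tMaxX 0.8545 tMaxY 0.5200 | tΔX 1.1547 tΔY 2.0000
    t=0.5200 [y] (4,5) — stop
  → r_4 = 0.5200
beam 5: φ=90°, α=195°
  cosα=-0.9659 sinα=-0.2588 | (4,4) | tMaxX 0.7661 tMaxY 2.8591 | tΔX 1.0353 tΔY 3.8637
    t=0.7661 [x] (3,4) — stop
  → r_5 = 0.7661

ranges = [0.2692, 0.3002, 0.2692, 0.5200, 0.7661]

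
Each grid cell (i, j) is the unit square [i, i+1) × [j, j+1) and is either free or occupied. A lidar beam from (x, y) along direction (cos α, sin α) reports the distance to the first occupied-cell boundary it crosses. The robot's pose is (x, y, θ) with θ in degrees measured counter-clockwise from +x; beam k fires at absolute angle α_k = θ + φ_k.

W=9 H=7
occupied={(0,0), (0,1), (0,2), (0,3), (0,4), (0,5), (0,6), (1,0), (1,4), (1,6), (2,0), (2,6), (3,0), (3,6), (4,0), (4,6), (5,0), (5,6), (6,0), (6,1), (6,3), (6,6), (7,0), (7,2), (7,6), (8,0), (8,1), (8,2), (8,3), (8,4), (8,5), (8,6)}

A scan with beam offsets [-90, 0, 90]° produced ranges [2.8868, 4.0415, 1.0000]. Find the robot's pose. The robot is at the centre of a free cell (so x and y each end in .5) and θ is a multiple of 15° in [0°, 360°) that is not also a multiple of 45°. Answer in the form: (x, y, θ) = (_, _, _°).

(x, y, θ) = (4.5, 5.5, 300°)

Candidates: 31 free-cell centres × 16 headings = 496 poses. Raycast each; keep the one whose scan matches to 4 dp.
  (2.5, 1.5, 75°): beam 1 = 1.9319 ≠ 2.8868 ✗
  (1.5, 1.5, 195°): beam 1 = 1.9319 ≠ 2.8868 ✗
  (4.5, 4.5, 345°): beam 1 = 3.6235 ≠ 2.8868 ✗
  (4.5, 1.5, 210°): beam 1 = 5.1962 ≠ 2.8868 ✗
  …
  (4.5, 5.5, 300°): r_1=2.8868, r_2=4.0415, r_3=1.0000 — all match ✓
Unique over the lattice → pose = (4.5, 5.5, 300°).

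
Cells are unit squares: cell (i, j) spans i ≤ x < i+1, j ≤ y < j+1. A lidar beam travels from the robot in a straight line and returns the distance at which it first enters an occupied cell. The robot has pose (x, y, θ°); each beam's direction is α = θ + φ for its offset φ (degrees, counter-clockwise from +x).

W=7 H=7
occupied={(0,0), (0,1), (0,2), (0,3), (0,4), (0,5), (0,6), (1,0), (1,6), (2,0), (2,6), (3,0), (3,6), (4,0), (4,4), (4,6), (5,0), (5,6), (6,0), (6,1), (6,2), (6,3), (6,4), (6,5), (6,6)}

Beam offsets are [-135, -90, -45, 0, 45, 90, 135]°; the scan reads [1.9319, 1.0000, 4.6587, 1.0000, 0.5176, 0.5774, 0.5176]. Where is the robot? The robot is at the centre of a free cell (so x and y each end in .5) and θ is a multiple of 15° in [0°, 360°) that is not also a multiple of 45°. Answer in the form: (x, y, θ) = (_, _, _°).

Candidates: 24 free-cell centres × 16 headings = 384 poses. Raycast each; keep the one whose scan matches to 4 dp.
  (1.5, 3.5, 300°): beam 1 = 0.5176 ≠ 1.9319 ✗
  (3.5, 5.5, 300°): beam 2 = 2.8868 ≠ 1.0000 ✗
  (3.5, 2.5, 165°): beam 1 = 2.8868 ≠ 1.9319 ✗
  …
  (5.5, 5.5, 300°): r_1=1.9319, r_2=1.0000, r_3=4.6587, r_4=1.0000, r_5=0.5176, r_6=0.5774, r_7=0.5176 — all match ✓
Unique over the lattice → pose = (5.5, 5.5, 300°).

(x, y, θ) = (5.5, 5.5, 300°)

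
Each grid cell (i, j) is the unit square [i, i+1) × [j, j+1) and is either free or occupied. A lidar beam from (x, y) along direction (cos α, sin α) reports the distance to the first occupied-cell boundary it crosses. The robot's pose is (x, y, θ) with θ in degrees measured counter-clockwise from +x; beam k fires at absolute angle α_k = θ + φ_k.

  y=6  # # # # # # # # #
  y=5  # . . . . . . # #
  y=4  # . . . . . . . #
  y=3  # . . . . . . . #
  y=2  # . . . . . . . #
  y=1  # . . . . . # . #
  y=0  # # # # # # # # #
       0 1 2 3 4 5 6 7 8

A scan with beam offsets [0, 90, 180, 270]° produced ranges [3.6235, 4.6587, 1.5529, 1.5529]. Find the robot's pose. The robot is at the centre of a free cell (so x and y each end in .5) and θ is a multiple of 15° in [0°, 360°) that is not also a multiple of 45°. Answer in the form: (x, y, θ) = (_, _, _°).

(x, y, θ) = (2.5, 4.5, 285°)

Candidates: 33 free-cell centres × 16 headings = 528 poses. Raycast each; keep the one whose scan matches to 4 dp.
  (7.5, 1.5, 15°): beam 1 = 0.5176 ≠ 3.6235 ✗
  (4.5, 3.5, 120°): beam 1 = 2.8868 ≠ 3.6235 ✗
  (6.5, 2.5, 150°): beam 1 = 6.3509 ≠ 3.6235 ✗
  …
  (2.5, 4.5, 285°): r_1=3.6235, r_2=4.6587, r_3=1.5529, r_4=1.5529 — all match ✓
Only this pose fits every beam.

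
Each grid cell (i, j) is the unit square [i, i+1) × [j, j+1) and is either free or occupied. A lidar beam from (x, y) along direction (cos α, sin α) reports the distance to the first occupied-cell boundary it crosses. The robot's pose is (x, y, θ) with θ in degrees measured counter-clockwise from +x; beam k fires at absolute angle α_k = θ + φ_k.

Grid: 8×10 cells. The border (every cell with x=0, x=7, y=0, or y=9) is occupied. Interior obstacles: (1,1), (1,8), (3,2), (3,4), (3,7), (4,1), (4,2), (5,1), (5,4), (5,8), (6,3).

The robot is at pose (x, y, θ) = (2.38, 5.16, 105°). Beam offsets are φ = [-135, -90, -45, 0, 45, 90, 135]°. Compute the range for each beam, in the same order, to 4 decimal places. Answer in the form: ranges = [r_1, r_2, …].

ranges = [0.7159, 4.7830, 2.1246, 2.9402, 1.5935, 1.4287, 2.7600]

beam 1: φ=-135°, α=330°
  direction (0.8660, -0.5000); cell (2,5); t to first gridline: x 0.7159, y 0.3200 (then +1.1547 / +2.0000)
    (2,4) via y @ 0.3200
    (3,4) via x @ 0.7159  # hit
  → r_1 = 0.7159
beam 2: φ=-90°, α=15°
  direction (0.9659, 0.2588); cell (2,5); t to first gridline: x 0.6419, y 3.2455 (then +1.0353 / +3.8637)
    (3,5) via x @ 0.6419
    (4,5) via x @ 1.6771
    (5,5) via x @ 2.7124
    (5,6) via y @ 3.2455
    (6,6) via x @ 3.7477
    (7,6) via x @ 4.7830  # hit
  → r_2 = 4.7830
beam 3: φ=-45°, α=60°
  direction (0.5000, 0.8660); cell (2,5); t to first gridline: x 1.2400, y 0.9699 (then +2.0000 / +1.1547)
    (2,6) via y @ 0.9699
    (3,6) via x @ 1.2400
    (3,7) via y @ 2.1246  # hit
  → r_3 = 2.1246
beam 4: φ=0°, α=105°
  direction (-0.2588, 0.9659); cell (2,5); t to first gridline: x 1.4682, y 0.8696 (then +3.8637 / +1.0353)
    (2,6) via y @ 0.8696
    (1,6) via x @ 1.4682
    (1,7) via y @ 1.9049
    (1,8) via y @ 2.9402  # hit
  → r_4 = 2.9402
beam 5: φ=45°, α=150°
  direction (-0.8660, 0.5000); cell (2,5); t to first gridline: x 0.4388, y 1.6800 (then +1.1547 / +2.0000)
    (1,5) via x @ 0.4388
    (0,5) via x @ 1.5935  # hit
  → r_5 = 1.5935
beam 6: φ=90°, α=195°
  direction (-0.9659, -0.2588); cell (2,5); t to first gridline: x 0.3934, y 0.6182 (then +1.0353 / +3.8637)
    (1,5) via x @ 0.3934
    (1,4) via y @ 0.6182
    (0,4) via x @ 1.4287  # hit
  → r_6 = 1.4287
beam 7: φ=135°, α=240°
  direction (-0.5000, -0.8660); cell (2,5); t to first gridline: x 0.7600, y 0.1848 (then +2.0000 / +1.1547)
    (2,4) via y @ 0.1848
    (1,4) via x @ 0.7600
    (1,3) via y @ 1.3395
    (1,2) via y @ 2.4942
    (0,2) via x @ 2.7600  # hit
  → r_7 = 2.7600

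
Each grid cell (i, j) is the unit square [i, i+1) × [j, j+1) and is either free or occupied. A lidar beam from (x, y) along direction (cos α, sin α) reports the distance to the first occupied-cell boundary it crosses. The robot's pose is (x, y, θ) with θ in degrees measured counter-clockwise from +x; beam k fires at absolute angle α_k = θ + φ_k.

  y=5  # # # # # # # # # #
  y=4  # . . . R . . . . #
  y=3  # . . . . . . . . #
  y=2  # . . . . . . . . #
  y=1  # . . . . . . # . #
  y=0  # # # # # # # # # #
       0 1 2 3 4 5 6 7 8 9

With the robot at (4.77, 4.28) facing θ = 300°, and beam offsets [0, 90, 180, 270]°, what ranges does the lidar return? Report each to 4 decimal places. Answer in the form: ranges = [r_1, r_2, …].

beam 1: φ=0°, α=300°
  direction (0.5000, -0.8660); cell (4,4); t to first gridline: x 0.4600, y 0.3233 (then +2.0000 / +1.1547)
    (4,3) via y @ 0.3233
    (5,3) via x @ 0.4600
    (5,2) via y @ 1.4780
    (6,2) via x @ 2.4600
    (6,1) via y @ 2.6327
    (6,0) via y @ 3.7874  # hit
  → r_1 = 3.7874
beam 2: φ=90°, α=30°
  direction (0.8660, 0.5000); cell (4,4); t to first gridline: x 0.2656, y 1.4400 (then +1.1547 / +2.0000)
    (5,4) via x @ 0.2656
    (6,4) via x @ 1.4203
    (6,5) via y @ 1.4400  # hit
  → r_2 = 1.4400
beam 3: φ=180°, α=120°
  direction (-0.5000, 0.8660); cell (4,4); t to first gridline: x 1.5400, y 0.8314 (then +2.0000 / +1.1547)
    (4,5) via y @ 0.8314  # hit
  → r_3 = 0.8314
beam 4: φ=270°, α=210°
  direction (-0.8660, -0.5000); cell (4,4); t to first gridline: x 0.8891, y 0.5600 (then +1.1547 / +2.0000)
    (4,3) via y @ 0.5600
    (3,3) via x @ 0.8891
    (2,3) via x @ 2.0438
    (2,2) via y @ 2.5600
    (1,2) via x @ 3.1985
    (0,2) via x @ 4.3532  # hit
  → r_4 = 4.3532

ranges = [3.7874, 1.4400, 0.8314, 4.3532]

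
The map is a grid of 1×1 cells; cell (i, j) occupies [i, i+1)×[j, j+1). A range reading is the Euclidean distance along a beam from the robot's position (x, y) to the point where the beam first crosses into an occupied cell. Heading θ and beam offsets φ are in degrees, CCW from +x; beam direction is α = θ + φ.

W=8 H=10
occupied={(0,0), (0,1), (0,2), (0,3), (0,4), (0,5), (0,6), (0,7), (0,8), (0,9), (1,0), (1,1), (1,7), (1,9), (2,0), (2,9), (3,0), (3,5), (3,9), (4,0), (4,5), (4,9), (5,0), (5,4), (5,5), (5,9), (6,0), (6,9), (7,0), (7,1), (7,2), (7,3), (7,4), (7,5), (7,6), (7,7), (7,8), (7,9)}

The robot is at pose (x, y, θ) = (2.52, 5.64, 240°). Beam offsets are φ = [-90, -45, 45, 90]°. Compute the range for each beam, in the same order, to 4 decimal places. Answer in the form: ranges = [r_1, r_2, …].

beam 1: φ=-90°, α=150°
  cosα=-0.8660 sinα=0.5000 | (2,5) | tMaxX 0.6004 tMaxY 0.7200 | tΔX 1.1547 tΔY 2.0000
    t=0.6004 [x] (1,5)
    t=0.7200 [y] (1,6)
    t=1.7551 [x] (0,6) — stop
  → r_1 = 1.7551
beam 2: φ=-45°, α=195°
  cosα=-0.9659 sinα=-0.2588 | (2,5) | tMaxX 0.5383 tMaxY 2.4728 | tΔX 1.0353 tΔY 3.8637
    t=0.5383 [x] (1,5)
    t=1.5736 [x] (0,5) — stop
  → r_2 = 1.5736
beam 3: φ=45°, α=285°
  cosα=0.2588 sinα=-0.9659 | (2,5) | tMaxX 1.8546 tMaxY 0.6626 | tΔX 3.8637 tΔY 1.0353
    t=0.6626 [y] (2,4)
    t=1.6979 [y] (2,3)
    t=1.8546 [x] (3,3)
    t=2.7331 [y] (3,2)
    t=3.7684 [y] (3,1)
    t=4.8037 [y] (3,0) — stop
  → r_3 = 4.8037
beam 4: φ=90°, α=330°
  cosα=0.8660 sinα=-0.5000 | (2,5) | tMaxX 0.5543 tMaxY 1.2800 | tΔX 1.1547 tΔY 2.0000
    t=0.5543 [x] (3,5) — stop
  → r_4 = 0.5543

ranges = [1.7551, 1.5736, 4.8037, 0.5543]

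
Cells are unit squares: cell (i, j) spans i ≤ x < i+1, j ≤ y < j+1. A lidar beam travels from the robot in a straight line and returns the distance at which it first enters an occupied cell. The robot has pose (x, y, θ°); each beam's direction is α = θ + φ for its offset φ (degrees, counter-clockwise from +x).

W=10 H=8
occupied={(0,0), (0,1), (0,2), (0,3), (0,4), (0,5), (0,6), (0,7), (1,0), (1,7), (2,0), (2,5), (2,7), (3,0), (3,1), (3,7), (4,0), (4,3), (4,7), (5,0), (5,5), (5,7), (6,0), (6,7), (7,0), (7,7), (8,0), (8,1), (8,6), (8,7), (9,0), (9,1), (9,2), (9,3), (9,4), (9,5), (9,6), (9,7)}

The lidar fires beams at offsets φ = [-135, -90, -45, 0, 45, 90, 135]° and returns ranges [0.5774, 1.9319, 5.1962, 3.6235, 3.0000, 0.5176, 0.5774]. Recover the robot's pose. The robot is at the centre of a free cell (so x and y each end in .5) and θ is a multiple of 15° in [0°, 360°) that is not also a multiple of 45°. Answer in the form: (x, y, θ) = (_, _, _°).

Candidates: 42 free-cell centres × 16 headings = 672 poses. Raycast each; keep the one whose scan matches to 4 dp.
  (5.5, 1.5, 165°): beam 1 = 4.0415 ≠ 0.5774 ✗
  (5.5, 1.5, 75°): beam 3 = 4.0415 ≠ 5.1962 ✗
  (5.5, 6.5, 255°): beam 3 = 2.8868 ≠ 5.1962 ✗
  (6.5, 4.5, 300°): beam 1 = 3.6235 ≠ 0.5774 ✗
  (6.5, 1.5, 300°): beam 1 = 5.6940 ≠ 0.5774 ✗
  …
  (8.5, 2.5, 165°): r_1=0.5774, r_2=1.9319, r_3=5.1962, r_4=3.6235, r_5=3.0000, r_6=0.5176, r_7=0.5774 — all match ✓
No second candidate reproduces the full scan.

(x, y, θ) = (8.5, 2.5, 165°)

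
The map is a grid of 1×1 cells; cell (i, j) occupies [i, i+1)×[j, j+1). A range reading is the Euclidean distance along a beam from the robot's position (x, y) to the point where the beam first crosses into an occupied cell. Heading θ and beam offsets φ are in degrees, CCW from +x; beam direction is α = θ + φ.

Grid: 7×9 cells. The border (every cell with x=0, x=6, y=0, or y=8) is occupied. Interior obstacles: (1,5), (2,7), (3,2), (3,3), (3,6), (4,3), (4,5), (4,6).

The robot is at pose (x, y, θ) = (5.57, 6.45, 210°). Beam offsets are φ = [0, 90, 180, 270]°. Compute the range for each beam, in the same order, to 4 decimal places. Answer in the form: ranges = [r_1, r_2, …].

ranges = [0.6582, 0.8600, 0.4965, 1.7898]

beam 1: φ=0°, α=210°
  d=(-0.8660,-0.5000)  start (5,6)  tX=0.6582 tY=0.9000  stride 1/|dx|=1.1547 1/|dy|=2.0000
    cross x-line → (4,6), t=0.6582 (wall)
  → r_1 = 0.6582
beam 2: φ=90°, α=300°
  d=(0.5000,-0.8660)  start (5,6)  tX=0.8600 tY=0.5196  stride 1/|dx|=2.0000 1/|dy|=1.1547
    cross y-line → (5,5), t=0.5196
    cross x-line → (6,5), t=0.8600 (wall)
  → r_2 = 0.8600
beam 3: φ=180°, α=30°
  d=(0.8660,0.5000)  start (5,6)  tX=0.4965 tY=1.1000  stride 1/|dx|=1.1547 1/|dy|=2.0000
    cross x-line → (6,6), t=0.4965 (wall)
  → r_3 = 0.4965
beam 4: φ=270°, α=120°
  d=(-0.5000,0.8660)  start (5,6)  tX=1.1400 tY=0.6351  stride 1/|dx|=2.0000 1/|dy|=1.1547
    cross y-line → (5,7), t=0.6351
    cross x-line → (4,7), t=1.1400
    cross y-line → (4,8), t=1.7898 (wall)
  → r_4 = 1.7898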